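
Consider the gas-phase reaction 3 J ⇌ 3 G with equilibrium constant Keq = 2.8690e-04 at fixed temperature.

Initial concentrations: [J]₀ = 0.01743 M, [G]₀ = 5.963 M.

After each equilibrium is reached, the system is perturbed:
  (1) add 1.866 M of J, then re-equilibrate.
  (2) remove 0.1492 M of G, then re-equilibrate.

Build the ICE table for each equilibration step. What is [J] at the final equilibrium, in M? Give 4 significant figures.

[J]_eq = 7.221 M

Q₀ = 4.0041e+07 vs Keq = 2.8690e-04 ⇒ Q>K, reverse
Step 1:
                   J          G
  Initial    0.01743      5.963
  Change       5.593     -5.593
  Equil         5.61       0.37
  solve Keq expr → x = -1.864; check Q = 2.8690e-04
Then add 1.866 M of J.
Step 2:
                   J          G
  Initial      7.476       0.37
  Change     -0.1155     0.1155
  Equil        7.361     0.4855
  solve Keq expr → x = 0.03849; check Q = 2.8690e-04
Then remove 0.1492 M of G.
Step 3:
                   J          G
  Initial      7.361     0.3363
  Change       -0.14       0.14
  Equil        7.221     0.4763
  solve Keq expr → x = 0.04666; check Q = 2.8690e-04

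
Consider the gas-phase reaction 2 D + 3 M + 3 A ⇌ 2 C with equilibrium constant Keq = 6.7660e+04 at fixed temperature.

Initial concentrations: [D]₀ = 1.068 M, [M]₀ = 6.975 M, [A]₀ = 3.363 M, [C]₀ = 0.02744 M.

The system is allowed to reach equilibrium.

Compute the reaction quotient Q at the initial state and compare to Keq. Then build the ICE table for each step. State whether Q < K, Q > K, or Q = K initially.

Q₀ = 5.1146e-08 vs Keq = 6.7660e+04 ⇒ Q<K, forward
Step 1:
                    D           M           A           C
  init          1.068       6.975       3.363     0.02744
  Δ            -1.068      -1.602      -1.602       1.068
  eq       1.4464e-04       5.373       1.761       1.095
  solve Keq expr → x = 0.5339; check Q = 6.7660e+04

Q₀ = 5.1146e-08; Q < K (proceeds forward)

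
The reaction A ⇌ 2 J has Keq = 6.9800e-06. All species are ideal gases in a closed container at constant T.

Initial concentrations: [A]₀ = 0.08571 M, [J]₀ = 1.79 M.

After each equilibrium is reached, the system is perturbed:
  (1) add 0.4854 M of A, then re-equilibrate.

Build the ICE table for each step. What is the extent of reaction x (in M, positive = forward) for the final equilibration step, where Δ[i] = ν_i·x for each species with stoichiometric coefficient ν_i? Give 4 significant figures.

x = 2.9131e-04 M

Q₀ = 37.38 vs Keq = 6.9800e-06 ⇒ Q>K, reverse
Step 1:
                    A           J
  I           0.08571        1.79
  C            0.8937      -1.787
  E            0.9794    0.002615
  solve Keq expr → x = -0.8937; check Q = 6.9800e-06
Then add 0.4854 M of A.
Step 2:
                    A           J
  I             1.465    0.002615
  C       -2.9131e-04  5.8261e-04
  E             1.465    0.003197
  solve Keq expr → x = 2.9131e-04; check Q = 6.9800e-06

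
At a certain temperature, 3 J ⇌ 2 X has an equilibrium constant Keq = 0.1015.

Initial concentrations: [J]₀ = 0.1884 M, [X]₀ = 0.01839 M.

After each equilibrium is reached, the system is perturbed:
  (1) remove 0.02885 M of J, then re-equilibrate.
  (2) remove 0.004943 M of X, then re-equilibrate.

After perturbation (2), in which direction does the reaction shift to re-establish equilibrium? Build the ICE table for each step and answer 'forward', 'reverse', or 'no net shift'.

Q₀ = 0.05057 vs Keq = 0.1015 ⇒ Q<K, forward
Step 1:
                    J           X
  init         0.1884     0.01839
  Δ         -0.008791    0.005861
  eq           0.1796     0.02425
  solve Keq expr → x = 0.00293; check Q = 0.1015
Then remove 0.02885 M of J.
Step 2:
                    J           X
  init         0.1508     0.02425
  Δ          0.006558   -0.004372
  eq           0.1573     0.01988
  solve Keq expr → x = -0.002186; check Q = 0.1015
Then remove 0.004943 M of X.
Step 3:
                    J           X
  init         0.1573     0.01494
  Δ         -0.005785    0.003857
  eq           0.1515     0.01879
  solve Keq expr → x = 0.001928; check Q = 0.1015

Direction: forward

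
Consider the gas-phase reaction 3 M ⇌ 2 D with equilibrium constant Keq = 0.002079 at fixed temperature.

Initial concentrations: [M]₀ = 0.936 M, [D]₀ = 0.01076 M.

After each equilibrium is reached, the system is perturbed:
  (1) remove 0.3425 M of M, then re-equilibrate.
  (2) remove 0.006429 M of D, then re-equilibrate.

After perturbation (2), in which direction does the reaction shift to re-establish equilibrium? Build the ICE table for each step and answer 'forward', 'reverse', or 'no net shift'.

Q₀ = 1.4119e-04 vs Keq = 0.002079 ⇒ Q<K, forward
Step 1:
                   M          D
  I            0.936    0.01076
  C          -0.0417     0.0278
  E           0.8943    0.03856
  solve Keq expr → x = 0.0139; check Q = 0.002079
Then remove 0.3425 M of M.
Step 2:
                   M          D
  I           0.5518    0.03856
  C          0.02767   -0.01845
  E           0.5795    0.02011
  solve Keq expr → x = -0.009224; check Q = 0.002079
Then remove 0.006429 M of D.
Step 3:
                   M          D
  I           0.5795    0.01368
  C        -0.008947   0.005965
  E           0.5705    0.01965
  solve Keq expr → x = 0.002982; check Q = 0.002079

Direction: forward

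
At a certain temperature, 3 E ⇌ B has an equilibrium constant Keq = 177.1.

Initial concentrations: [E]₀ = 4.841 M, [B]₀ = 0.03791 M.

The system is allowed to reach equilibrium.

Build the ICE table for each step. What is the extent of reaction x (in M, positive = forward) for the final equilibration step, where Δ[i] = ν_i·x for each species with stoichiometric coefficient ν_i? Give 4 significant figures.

x = 1.544 M

Q₀ = 3.3416e-04 vs Keq = 177.1 ⇒ Q<K, forward
Step 1:
                   E          B
  Initial      4.841    0.03791
  Change      -4.633      1.544
  Equil       0.2075      1.582
  solve Keq expr → x = 1.544; check Q = 177.1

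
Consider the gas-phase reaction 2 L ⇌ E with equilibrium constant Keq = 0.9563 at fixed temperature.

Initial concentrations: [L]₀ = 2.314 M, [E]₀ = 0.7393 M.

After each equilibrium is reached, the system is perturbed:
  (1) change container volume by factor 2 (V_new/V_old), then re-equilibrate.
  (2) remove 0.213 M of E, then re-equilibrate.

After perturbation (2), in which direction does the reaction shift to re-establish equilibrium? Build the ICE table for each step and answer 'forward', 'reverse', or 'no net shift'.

Q₀ = 0.1381 vs Keq = 0.9563 ⇒ Q<K, forward
Step 1:
                  L         E
  Initial     2.314    0.7393
  Change     -1.143    0.5716
  Equil       1.171     1.311
  solve Keq expr → x = 0.5716; check Q = 0.9563
Then change container volume by factor 2 (V_new/V_old).
Step 2:
                  L         E
  Initial    0.5854    0.6554
  Change     0.1826  -0.09132
  Equil      0.7681    0.5641
  solve Keq expr → x = -0.09132; check Q = 0.9563
Then remove 0.213 M of E.
Step 3:
                  L         E
  Initial    0.7681    0.3511
  Change    -0.1146   0.05728
  Equil      0.6535    0.4084
  solve Keq expr → x = 0.05728; check Q = 0.9563

Direction: forward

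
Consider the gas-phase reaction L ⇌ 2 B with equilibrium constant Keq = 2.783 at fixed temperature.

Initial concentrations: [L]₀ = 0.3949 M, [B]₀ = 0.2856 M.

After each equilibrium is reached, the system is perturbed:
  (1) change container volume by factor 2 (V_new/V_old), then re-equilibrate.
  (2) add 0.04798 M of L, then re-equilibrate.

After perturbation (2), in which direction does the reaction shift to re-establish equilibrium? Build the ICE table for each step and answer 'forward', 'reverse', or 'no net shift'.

Direction: forward

Q₀ = 0.2066 vs Keq = 2.783 ⇒ Q<K, forward
Step 1:
                  L         B
  init       0.3949    0.2856
  Δ          -0.213    0.4259
  eq         0.1819    0.7115
  solve Keq expr → x = 0.213; check Q = 2.783
Then change container volume by factor 2 (V_new/V_old).
Step 2:
                  L         B
  init      0.09096    0.3558
  Δ        -0.02928   0.05856
  eq        0.06168    0.4143
  solve Keq expr → x = 0.02928; check Q = 2.783
Then add 0.04798 M of L.
Step 3:
                  L         B
  init       0.1097    0.4143
  Δ         -0.0293    0.0586
  eq        0.08037    0.4729
  solve Keq expr → x = 0.0293; check Q = 2.783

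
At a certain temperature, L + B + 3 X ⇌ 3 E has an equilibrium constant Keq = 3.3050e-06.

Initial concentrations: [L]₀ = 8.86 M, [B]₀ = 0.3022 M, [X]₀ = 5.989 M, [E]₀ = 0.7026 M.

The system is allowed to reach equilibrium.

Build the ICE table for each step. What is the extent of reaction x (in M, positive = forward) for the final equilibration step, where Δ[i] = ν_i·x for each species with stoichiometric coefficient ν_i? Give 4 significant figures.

Q₀ = 6.0302e-04 vs Keq = 3.3050e-06 ⇒ Q>K, reverse
Step 1:
                    L           B           X           E
  I              8.86      0.3022       5.989      0.7026
  C            0.1812      0.1812      0.5435     -0.5435
  E             9.041      0.4834       6.533      0.1591
  solve Keq expr → x = -0.1812; check Q = 3.3050e-06

x = -0.1812 M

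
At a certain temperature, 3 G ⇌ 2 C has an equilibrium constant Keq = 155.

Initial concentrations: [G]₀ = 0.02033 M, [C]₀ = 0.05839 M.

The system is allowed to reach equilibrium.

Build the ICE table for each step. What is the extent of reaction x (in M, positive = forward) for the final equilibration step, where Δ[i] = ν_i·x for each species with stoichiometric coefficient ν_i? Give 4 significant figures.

x = -0.002108 M

Q₀ = 405.8 vs Keq = 155 ⇒ Q>K, reverse
Step 1:
                   G          C
  init       0.02033    0.05839
  Δ         0.006323  -0.004216
  eq         0.02665    0.05417
  solve Keq expr → x = -0.002108; check Q = 155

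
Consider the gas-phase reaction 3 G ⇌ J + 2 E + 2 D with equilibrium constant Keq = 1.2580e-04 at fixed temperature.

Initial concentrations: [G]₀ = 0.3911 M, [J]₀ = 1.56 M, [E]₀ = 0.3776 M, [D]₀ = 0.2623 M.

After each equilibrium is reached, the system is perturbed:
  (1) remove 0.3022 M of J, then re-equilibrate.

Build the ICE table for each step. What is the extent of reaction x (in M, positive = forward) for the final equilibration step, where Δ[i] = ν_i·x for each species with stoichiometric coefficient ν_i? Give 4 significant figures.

Q₀ = 0.2558 vs Keq = 1.2580e-04 ⇒ Q>K, reverse
Step 1:
                  G         J         E         D
  I          0.3911      1.56    0.3776    0.2623
  C          0.3367   -0.1122   -0.2245   -0.2245
  E          0.7278     1.448    0.1531   0.03781
  solve Keq expr → x = -0.1122; check Q = 1.2580e-04
Then remove 0.3022 M of J.
Step 2:
                  G         J         E         D
  I          0.7278     1.146    0.1531   0.03781
  C       -0.004998  0.001666  0.003332  0.003332
  E          0.7228     1.147    0.1564   0.04114
  solve Keq expr → x = 0.001666; check Q = 1.2580e-04

x = 0.001666 M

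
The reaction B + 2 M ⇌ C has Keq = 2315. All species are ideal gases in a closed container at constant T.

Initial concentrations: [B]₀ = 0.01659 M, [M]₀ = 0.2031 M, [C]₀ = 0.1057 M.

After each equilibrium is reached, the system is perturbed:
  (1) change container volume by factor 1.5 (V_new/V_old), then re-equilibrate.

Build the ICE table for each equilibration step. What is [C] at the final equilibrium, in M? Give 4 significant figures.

Q₀ = 154.5 vs Keq = 2315 ⇒ Q<K, forward
Step 1:
                  B         M         C
  Initial   0.01659    0.2031    0.1057
  Change   -0.01486  -0.02972   0.01486
  Equil    0.001732    0.1734    0.1206
  solve Keq expr → x = 0.01486; check Q = 2315
Then change container volume by factor 1.5 (V_new/V_old).
Step 2:
                  B         M         C
  Initial  0.001155    0.1156   0.08037
  Change   0.001291  0.002583 -0.001291
  Equil    0.002446    0.1182   0.07908
  solve Keq expr → x = -0.001291; check Q = 2315

[C]_eq = 0.07908 M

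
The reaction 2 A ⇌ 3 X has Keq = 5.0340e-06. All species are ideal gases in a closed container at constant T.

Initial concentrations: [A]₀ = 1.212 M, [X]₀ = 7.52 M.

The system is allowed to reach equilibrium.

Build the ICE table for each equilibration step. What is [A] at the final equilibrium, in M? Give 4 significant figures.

[A]_eq = 6.187 M

Q₀ = 289.5 vs Keq = 5.0340e-06 ⇒ Q>K, reverse
Step 1:
                    A           X
  init          1.212        7.52
  Δ             4.975      -7.462
  eq            6.187     0.05776
  solve Keq expr → x = -2.487; check Q = 5.0340e-06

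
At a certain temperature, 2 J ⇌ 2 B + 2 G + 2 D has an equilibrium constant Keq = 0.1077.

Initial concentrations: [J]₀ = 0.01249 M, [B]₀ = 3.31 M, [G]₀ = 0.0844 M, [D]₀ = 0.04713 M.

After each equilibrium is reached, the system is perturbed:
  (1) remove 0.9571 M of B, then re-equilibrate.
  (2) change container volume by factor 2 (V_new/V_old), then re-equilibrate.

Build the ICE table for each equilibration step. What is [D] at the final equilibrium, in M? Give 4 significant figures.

[D]_eq = 0.02571 M

Q₀ = 1.111 vs Keq = 0.1077 ⇒ Q>K, reverse
Step 1:
                    J           B           G           D
  Initial     0.01249        3.31      0.0844     0.04713
  Change      0.01251    -0.01251    -0.01251    -0.01251
  Equil         0.025       3.297     0.07189     0.03462
  solve Keq expr → x = -0.006257; check Q = 0.1077
Then remove 0.9571 M of B.
Step 2:
                    J           B           G           D
  Initial       0.025        2.34     0.07189     0.03462
  Change    -0.004038    0.004038    0.004038    0.004038
  Equil       0.02097       2.344     0.07592     0.03865
  solve Keq expr → x = 0.002019; check Q = 0.1077
Then change container volume by factor 2 (V_new/V_old).
Step 3:
                    J           B           G           D
  Initial     0.01048       1.172     0.03796     0.01933
  Change    -0.006387    0.006387    0.006387    0.006387
  Equil      0.004096       1.179     0.04435     0.02571
  solve Keq expr → x = 0.003194; check Q = 0.1077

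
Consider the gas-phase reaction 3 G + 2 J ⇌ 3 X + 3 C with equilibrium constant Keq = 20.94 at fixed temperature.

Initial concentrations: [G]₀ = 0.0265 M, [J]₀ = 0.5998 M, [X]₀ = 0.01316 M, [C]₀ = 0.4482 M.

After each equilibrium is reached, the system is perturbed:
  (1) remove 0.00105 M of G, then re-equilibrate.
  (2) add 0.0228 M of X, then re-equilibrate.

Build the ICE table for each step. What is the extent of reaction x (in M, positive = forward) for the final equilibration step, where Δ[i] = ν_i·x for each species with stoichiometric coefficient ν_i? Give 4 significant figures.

x = -0.001436 M

Q₀ = 0.03065 vs Keq = 20.94 ⇒ Q<K, forward
Step 1:
                   G          J          X          C
  init        0.0265     0.5998    0.01316     0.4482
  Δ         -0.01878   -0.01252    0.01878    0.01878
  eq        0.007717     0.5873    0.03194      0.467
  solve Keq expr → x = 0.006261; check Q = 20.94
Then remove 0.00105 M of G.
Step 2:
                   G          J          X          C
  init      0.006667     0.5873    0.03194      0.467
  Δ       8.3112e-04 5.5408e-04 -8.3112e-04 -8.3112e-04
  eq        0.007498     0.5878    0.03111     0.4662
  solve Keq expr → x = -2.7704e-04; check Q = 20.94
Then add 0.0228 M of X.
Step 3:
                   G          J          X          C
  init      0.007498     0.5878    0.05391     0.4662
  Δ         0.004308   0.002872  -0.004308  -0.004308
  eq         0.01181     0.5907     0.0496     0.4618
  solve Keq expr → x = -0.001436; check Q = 20.94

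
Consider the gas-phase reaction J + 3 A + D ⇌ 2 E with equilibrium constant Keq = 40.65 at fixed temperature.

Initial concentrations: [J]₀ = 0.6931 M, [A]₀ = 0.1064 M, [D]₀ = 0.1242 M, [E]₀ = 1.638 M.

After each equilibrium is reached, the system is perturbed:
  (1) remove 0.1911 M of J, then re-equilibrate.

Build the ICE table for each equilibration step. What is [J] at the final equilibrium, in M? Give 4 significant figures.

Q₀ = 2.5875e+04 vs Keq = 40.65 ⇒ Q>K, reverse
Step 1:
                   J          A          D          E
  Initial     0.6931     0.1064     0.1242      1.638
  Change      0.1542     0.4627     0.1542    -0.3085
  Equil       0.8473     0.5691     0.2784       1.33
  solve Keq expr → x = -0.1542; check Q = 40.65
Then remove 0.1911 M of J.
Step 2:
                   J          A          D          E
  Initial     0.6562     0.5691     0.2784       1.33
  Change      0.0109     0.0327     0.0109    -0.0218
  Equil       0.6671     0.6018     0.2893      1.308
  solve Keq expr → x = -0.0109; check Q = 40.65

[J]_eq = 0.6671 M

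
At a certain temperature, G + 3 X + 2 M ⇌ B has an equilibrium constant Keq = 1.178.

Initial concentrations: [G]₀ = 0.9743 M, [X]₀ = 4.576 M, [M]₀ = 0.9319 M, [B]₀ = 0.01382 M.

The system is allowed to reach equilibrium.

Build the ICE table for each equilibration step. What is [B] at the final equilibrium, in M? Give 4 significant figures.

[B]_eq = 0.4162 M

Q₀ = 1.7046e-04 vs Keq = 1.178 ⇒ Q<K, forward
Step 1:
                    G           X           M           B
  I            0.9743       4.576      0.9319     0.01382
  C           -0.4024      -1.207     -0.8048      0.4024
  E            0.5719       3.369      0.1271      0.4162
  solve Keq expr → x = 0.4024; check Q = 1.178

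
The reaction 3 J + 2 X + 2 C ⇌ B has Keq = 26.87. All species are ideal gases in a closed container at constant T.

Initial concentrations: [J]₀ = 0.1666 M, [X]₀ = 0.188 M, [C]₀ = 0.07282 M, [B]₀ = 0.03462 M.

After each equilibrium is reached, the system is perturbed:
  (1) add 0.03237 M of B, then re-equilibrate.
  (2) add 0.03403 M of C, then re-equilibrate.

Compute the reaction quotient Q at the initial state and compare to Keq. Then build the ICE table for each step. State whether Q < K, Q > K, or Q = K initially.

Q₀ = 3.9947e+04 vs Keq = 26.87 ⇒ Q>K, reverse
Step 1:
                   J          X          C          B
  init        0.1666      0.188    0.07282    0.03462
  Δ           0.1018    0.06789    0.06789   -0.03395
  eq          0.2684     0.2559     0.1407 6.7388e-04
  solve Keq expr → x = -0.03395; check Q = 26.87
Then add 0.03237 M of B.
Step 2:
                   J          X          C          B
  init        0.2684     0.2559     0.1407    0.03304
  Δ          0.08546    0.05698    0.05698   -0.02849
  eq          0.3539     0.3129     0.1977   0.004556
  solve Keq expr → x = -0.02849; check Q = 26.87
Then add 0.03403 M of C.
Step 3:
                   J          X          C          B
  init        0.3539     0.3129     0.2317   0.004556
  Δ        -0.003823  -0.002548  -0.002548   0.001274
  eq          0.3501     0.3103     0.2292    0.00583
  solve Keq expr → x = 0.001274; check Q = 26.87

Q₀ = 3.9947e+04; Q > K (proceeds reverse)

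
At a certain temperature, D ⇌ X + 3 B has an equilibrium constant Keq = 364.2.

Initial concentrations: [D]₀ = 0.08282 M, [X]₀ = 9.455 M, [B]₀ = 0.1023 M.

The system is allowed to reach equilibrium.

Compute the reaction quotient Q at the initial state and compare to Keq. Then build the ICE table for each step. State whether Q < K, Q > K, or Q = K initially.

Q₀ = 0.1222 vs Keq = 364.2 ⇒ Q<K, forward
Step 1:
                    D           X           B
  Initial     0.08282       9.455      0.1023
  Change     -0.08172     0.08172      0.2452
  Equil      0.001098       9.537      0.3475
  solve Keq expr → x = 0.08172; check Q = 364.2

Q₀ = 0.1222; Q < K (proceeds forward)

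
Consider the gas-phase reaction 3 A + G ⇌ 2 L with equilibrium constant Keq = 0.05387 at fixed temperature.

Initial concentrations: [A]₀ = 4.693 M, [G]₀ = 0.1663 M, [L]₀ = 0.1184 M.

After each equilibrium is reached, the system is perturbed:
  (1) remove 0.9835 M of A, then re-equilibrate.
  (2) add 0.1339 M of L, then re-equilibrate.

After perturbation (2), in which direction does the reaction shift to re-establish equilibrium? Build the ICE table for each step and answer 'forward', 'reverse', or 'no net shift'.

Q₀ = 8.1557e-04 vs Keq = 0.05387 ⇒ Q<K, forward
Step 1:
                   A          G          L
  init         4.693     0.1663     0.1184
  Δ          -0.3962    -0.1321     0.2641
  eq           4.297    0.03424     0.3825
  solve Keq expr → x = 0.1321; check Q = 0.05387
Then remove 0.9835 M of A.
Step 2:
                   A          G          L
  init         3.313    0.03424     0.3825
  Δ          0.06414    0.02138   -0.04276
  eq           3.377    0.05562     0.3398
  solve Keq expr → x = -0.02138; check Q = 0.05387
Then add 0.1339 M of L.
Step 3:
                   A          G          L
  init         3.377    0.05562     0.4737
  Δ          0.07553    0.02518   -0.05035
  eq           3.453     0.0808     0.4233
  solve Keq expr → x = -0.02518; check Q = 0.05387

Direction: reverse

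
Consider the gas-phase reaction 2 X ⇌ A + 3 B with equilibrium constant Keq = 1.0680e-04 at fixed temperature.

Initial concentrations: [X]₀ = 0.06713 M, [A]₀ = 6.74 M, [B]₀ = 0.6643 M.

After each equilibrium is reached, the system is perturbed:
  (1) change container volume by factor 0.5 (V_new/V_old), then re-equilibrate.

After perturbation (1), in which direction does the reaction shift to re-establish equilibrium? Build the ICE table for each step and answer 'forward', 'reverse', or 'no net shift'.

Direction: reverse

Q₀ = 438.4 vs Keq = 1.0680e-04 ⇒ Q>K, reverse
Step 1:
                    X           A           B
  Initial     0.06713        6.74      0.6643
  Change       0.4322     -0.2161     -0.6483
  Equil        0.4993       6.524     0.01598
  solve Keq expr → x = -0.2161; check Q = 1.0680e-04
Then change container volume by factor 0.5 (V_new/V_old).
Step 2:
                    X           A           B
  Initial      0.9987       13.05     0.03196
  Change     0.007814   -0.003907    -0.01172
  Equil         1.006       13.04     0.02024
  solve Keq expr → x = -0.003907; check Q = 1.0680e-04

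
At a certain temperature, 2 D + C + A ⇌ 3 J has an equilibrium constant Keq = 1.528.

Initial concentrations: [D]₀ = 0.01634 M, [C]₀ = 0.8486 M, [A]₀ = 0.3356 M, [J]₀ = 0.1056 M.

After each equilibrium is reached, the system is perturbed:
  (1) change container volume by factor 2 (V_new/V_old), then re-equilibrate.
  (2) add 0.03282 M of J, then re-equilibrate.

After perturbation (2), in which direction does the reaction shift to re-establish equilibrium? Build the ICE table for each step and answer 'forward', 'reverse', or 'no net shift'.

Q₀ = 15.49 vs Keq = 1.528 ⇒ Q>K, reverse
Step 1:
                  D         C         A         J
  Initial   0.01634    0.8486    0.3356    0.1056
  Change    0.01722  0.008608  0.008608  -0.02583
  Equil     0.03356    0.8572    0.3442   0.07977
  solve Keq expr → x = -0.008608; check Q = 1.528
Then change container volume by factor 2 (V_new/V_old).
Step 2:
                  D         C         A         J
  Initial   0.01678    0.4286    0.1721   0.03989
  Change   0.002969  0.001485  0.001485 -0.004454
  Equil     0.01975    0.4301    0.1736   0.03543
  solve Keq expr → x = -0.001485; check Q = 1.528
Then add 0.03282 M of J.
Step 3:
                  D         C         A         J
  Initial   0.01975    0.4301    0.1736   0.06825
  Change    0.01232  0.006162  0.006162  -0.01849
  Equil     0.03207    0.4363    0.1798   0.04977
  solve Keq expr → x = -0.006162; check Q = 1.528

Direction: reverse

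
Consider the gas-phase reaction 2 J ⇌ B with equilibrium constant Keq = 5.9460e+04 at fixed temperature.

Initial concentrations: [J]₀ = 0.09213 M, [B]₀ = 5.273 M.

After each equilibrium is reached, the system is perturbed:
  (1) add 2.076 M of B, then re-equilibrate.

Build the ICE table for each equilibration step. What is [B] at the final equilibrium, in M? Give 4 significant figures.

Q₀ = 621.2 vs Keq = 5.9460e+04 ⇒ Q<K, forward
Step 1:
                  J         B
  I         0.09213     5.273
  C        -0.08268   0.04134
  E        0.009454     5.314
  solve Keq expr → x = 0.04134; check Q = 5.9460e+04
Then add 2.076 M of B.
Step 2:
                  J         B
  I        0.009454      7.39
  C        0.001694 -8.4701e-04
  E         0.01115     7.389
  solve Keq expr → x = -8.4701e-04; check Q = 5.9460e+04

[B]_eq = 7.389 M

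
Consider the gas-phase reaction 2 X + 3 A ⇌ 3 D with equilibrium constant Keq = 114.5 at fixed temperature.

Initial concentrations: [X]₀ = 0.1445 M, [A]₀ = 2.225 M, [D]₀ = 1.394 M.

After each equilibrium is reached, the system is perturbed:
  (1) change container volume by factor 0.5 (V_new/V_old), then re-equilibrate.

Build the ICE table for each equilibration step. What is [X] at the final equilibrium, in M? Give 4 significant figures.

Q₀ = 11.78 vs Keq = 114.5 ⇒ Q<K, forward
Step 1:
                  X         A         D
  I          0.1445     2.225     1.394
  C        -0.08654   -0.1298    0.1298
  E         0.05796     2.095     1.524
  solve Keq expr → x = 0.04327; check Q = 114.5
Then change container volume by factor 0.5 (V_new/V_old).
Step 2:
                  X         A         D
  I          0.1159      4.19     3.048
  C        -0.05386  -0.08079   0.08079
  E         0.06207      4.11     3.128
  solve Keq expr → x = 0.02693; check Q = 114.5

[X]_eq = 0.06207 M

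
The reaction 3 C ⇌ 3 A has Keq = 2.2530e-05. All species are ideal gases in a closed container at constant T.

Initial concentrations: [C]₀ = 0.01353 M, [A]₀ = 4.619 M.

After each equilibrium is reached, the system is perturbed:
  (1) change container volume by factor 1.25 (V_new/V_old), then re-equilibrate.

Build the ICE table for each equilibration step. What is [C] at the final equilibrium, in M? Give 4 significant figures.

[C]_eq = 3.604 M

Q₀ = 3.9788e+07 vs Keq = 2.2530e-05 ⇒ Q>K, reverse
Step 1:
                    C           A
  init        0.01353       4.619
  Δ             4.492      -4.492
  eq            4.505      0.1272
  solve Keq expr → x = -1.497; check Q = 2.2530e-05
Then change container volume by factor 1.25 (V_new/V_old).
Step 2:
                    C           A
  init          3.604      0.1018
  Δ                 0           0
  eq            3.604      0.1018
  solve Keq expr → x = 0; check Q = 2.2530e-05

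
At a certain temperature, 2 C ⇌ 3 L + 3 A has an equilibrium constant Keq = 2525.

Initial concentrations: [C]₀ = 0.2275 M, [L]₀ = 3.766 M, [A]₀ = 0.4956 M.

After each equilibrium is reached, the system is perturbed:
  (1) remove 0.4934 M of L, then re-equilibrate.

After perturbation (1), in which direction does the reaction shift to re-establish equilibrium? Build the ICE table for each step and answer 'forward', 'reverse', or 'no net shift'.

Q₀ = 125.6 vs Keq = 2525 ⇒ Q<K, forward
Step 1:
                  C         L         A
  init       0.2275     3.766    0.4956
  Δ         -0.1355    0.2033    0.2033
  eq        0.09196     3.969    0.6989
  solve Keq expr → x = 0.06777; check Q = 2525
Then remove 0.4934 M of L.
Step 2:
                  C         L         A
  init      0.09196     3.476    0.6989
  Δ        -0.01282   0.01923   0.01923
  eq        0.07914     3.495    0.7181
  solve Keq expr → x = 0.006409; check Q = 2525

Direction: forward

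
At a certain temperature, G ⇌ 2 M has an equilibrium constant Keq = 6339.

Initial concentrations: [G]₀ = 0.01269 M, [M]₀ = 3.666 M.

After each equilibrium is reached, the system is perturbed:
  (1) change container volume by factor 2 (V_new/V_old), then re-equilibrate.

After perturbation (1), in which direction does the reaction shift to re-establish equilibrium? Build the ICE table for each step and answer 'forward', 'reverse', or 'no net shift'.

Direction: forward

Q₀ = 1059 vs Keq = 6339 ⇒ Q<K, forward
Step 1:
                  G         M
  I         0.01269     3.666
  C        -0.01055   0.02109
  E        0.002145     3.687
  solve Keq expr → x = 0.01055; check Q = 6339
Then change container volume by factor 2 (V_new/V_old).
Step 2:
                  G         M
  I        0.001072     1.844
  C       -5.3553e-04  0.001071
  E       5.3677e-04     1.845
  solve Keq expr → x = 5.3553e-04; check Q = 6339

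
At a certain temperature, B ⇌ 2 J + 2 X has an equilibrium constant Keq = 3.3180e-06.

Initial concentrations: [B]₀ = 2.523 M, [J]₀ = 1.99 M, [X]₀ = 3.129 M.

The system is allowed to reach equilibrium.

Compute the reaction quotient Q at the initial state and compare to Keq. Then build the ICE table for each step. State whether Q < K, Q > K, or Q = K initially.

Q₀ = 15.37 vs Keq = 3.3180e-06 ⇒ Q>K, reverse
Step 1:
                    B           J           X
  I             2.523        1.99       3.129
  C            0.9935      -1.987      -1.987
  E             3.517    0.002991       1.142
  solve Keq expr → x = -0.9935; check Q = 3.3180e-06

Q₀ = 15.37; Q > K (proceeds reverse)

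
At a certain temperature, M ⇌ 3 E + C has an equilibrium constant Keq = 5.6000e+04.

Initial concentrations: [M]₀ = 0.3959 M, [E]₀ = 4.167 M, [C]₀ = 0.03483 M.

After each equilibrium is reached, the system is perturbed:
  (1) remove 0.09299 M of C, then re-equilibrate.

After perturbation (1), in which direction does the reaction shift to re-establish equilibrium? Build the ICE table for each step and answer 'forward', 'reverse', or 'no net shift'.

Q₀ = 6.366 vs Keq = 5.6000e+04 ⇒ Q<K, forward
Step 1:
                    M           E           C
  I            0.3959       4.167     0.03483
  C           -0.3947       1.184      0.3947
  E          0.001175       5.351      0.4296
  solve Keq expr → x = 0.3947; check Q = 5.6000e+04
Then remove 0.09299 M of C.
Step 2:
                    M           E           C
  I          0.001175       5.351      0.3366
  C       -2.5336e-04  7.6008e-04  2.5336e-04
  E        9.2202e-04       5.352      0.3368
  solve Keq expr → x = 2.5336e-04; check Q = 5.6000e+04

Direction: forward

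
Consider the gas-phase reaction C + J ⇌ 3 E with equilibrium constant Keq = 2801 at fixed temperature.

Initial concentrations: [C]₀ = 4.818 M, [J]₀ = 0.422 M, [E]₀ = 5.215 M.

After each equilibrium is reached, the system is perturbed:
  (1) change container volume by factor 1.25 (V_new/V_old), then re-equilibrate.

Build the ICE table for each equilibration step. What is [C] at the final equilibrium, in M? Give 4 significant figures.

Q₀ = 69.76 vs Keq = 2801 ⇒ Q<K, forward
Step 1:
                  C         J         E
  init        4.818     0.422     5.215
  Δ         -0.4006   -0.4006     1.202
  eq          4.417   0.02136     6.417
  solve Keq expr → x = 0.4006; check Q = 2801
Then change container volume by factor 1.25 (V_new/V_old).
Step 2:
                  C         J         E
  init        3.534   0.01708     5.134
  Δ       -0.003324 -0.003324  0.009972
  eq          3.531   0.01376     5.144
  solve Keq expr → x = 0.003324; check Q = 2801

[C]_eq = 3.531 M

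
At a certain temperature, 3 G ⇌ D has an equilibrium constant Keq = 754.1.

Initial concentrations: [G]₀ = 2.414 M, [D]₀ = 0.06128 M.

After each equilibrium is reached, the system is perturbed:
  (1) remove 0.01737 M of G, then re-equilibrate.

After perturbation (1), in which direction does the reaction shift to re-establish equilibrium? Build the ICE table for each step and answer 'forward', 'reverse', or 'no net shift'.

Direction: reverse

Q₀ = 0.004356 vs Keq = 754.1 ⇒ Q<K, forward
Step 1:
                    G           D
  Initial       2.414     0.06128
  Change       -2.311      0.7702
  Equil        0.1033      0.8315
  solve Keq expr → x = 0.7702; check Q = 754.1
Then remove 0.01737 M of G.
Step 2:
                    G           D
  Initial     0.08594      0.8315
  Change      0.01713   -0.005711
  Equil        0.1031      0.8258
  solve Keq expr → x = -0.005711; check Q = 754.1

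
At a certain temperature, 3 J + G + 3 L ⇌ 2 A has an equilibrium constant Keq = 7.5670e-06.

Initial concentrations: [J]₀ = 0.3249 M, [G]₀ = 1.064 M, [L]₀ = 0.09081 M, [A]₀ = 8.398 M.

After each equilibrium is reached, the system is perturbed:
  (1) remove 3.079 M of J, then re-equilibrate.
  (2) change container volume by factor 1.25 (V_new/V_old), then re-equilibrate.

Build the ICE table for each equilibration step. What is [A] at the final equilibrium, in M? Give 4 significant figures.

Q₀ = 2.5808e+06 vs Keq = 7.5670e-06 ⇒ Q>K, reverse
Step 1:
                    J           G           L           A
  init         0.3249       1.064     0.09081       8.398
  Δ             8.068       2.689       8.068      -5.379
  eq            8.393       3.753       8.159       3.019
  solve Keq expr → x = -2.689; check Q = 7.5670e-06
Then remove 3.079 M of J.
Step 2:
                    J           G           L           A
  init          5.314       3.753       8.159       3.019
  Δ            0.9469      0.3156      0.9469     -0.6313
  eq            6.261       4.069       9.105       2.388
  solve Keq expr → x = -0.3156; check Q = 7.5670e-06
Then change container volume by factor 1.25 (V_new/V_old).
Step 3:
                    J           G           L           A
  init          5.008       3.255       7.284       1.911
  Δ            0.6049      0.2016      0.6049     -0.4033
  eq            5.613       3.457       7.889       1.507
  solve Keq expr → x = -0.2016; check Q = 7.5670e-06

[A]_eq = 1.507 M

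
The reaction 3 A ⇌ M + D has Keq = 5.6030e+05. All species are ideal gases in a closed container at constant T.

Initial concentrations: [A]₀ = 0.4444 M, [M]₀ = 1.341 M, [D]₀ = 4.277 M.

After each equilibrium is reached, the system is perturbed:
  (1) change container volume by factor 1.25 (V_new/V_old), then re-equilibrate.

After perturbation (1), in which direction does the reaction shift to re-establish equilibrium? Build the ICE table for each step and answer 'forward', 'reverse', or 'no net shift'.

Q₀ = 65.35 vs Keq = 5.6030e+05 ⇒ Q<K, forward
Step 1:
                  A         M         D
  I          0.4444     1.341     4.277
  C         -0.4217    0.1406    0.1406
  E         0.02269     1.482     4.418
  solve Keq expr → x = 0.1406; check Q = 5.6030e+05
Then change container volume by factor 1.25 (V_new/V_old).
Step 2:
                  A         M         D
  I         0.01815     1.185     3.534
  C        0.001398 -4.6607e-04 -4.6607e-04
  E         0.01955     1.185     3.534
  solve Keq expr → x = -4.6607e-04; check Q = 5.6030e+05

Direction: reverse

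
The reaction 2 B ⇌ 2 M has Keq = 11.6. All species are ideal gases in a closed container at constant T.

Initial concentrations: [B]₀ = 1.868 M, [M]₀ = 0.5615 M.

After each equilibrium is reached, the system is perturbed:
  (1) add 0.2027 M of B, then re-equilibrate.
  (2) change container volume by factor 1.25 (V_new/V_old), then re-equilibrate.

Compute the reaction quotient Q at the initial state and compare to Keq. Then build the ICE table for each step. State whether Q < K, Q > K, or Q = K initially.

Q₀ = 0.09035; Q < K (proceeds forward)

Q₀ = 0.09035 vs Keq = 11.6 ⇒ Q<K, forward
Step 1:
                  B         M
  init        1.868    0.5615
  Δ          -1.317     1.317
  eq         0.5514     1.878
  solve Keq expr → x = 0.6583; check Q = 11.6
Then add 0.2027 M of B.
Step 2:
                  B         M
  init       0.7541     1.878
  Δ         -0.1567    0.1567
  eq         0.5974     2.035
  solve Keq expr → x = 0.07835; check Q = 11.6
Then change container volume by factor 1.25 (V_new/V_old).
Step 3:
                  B         M
  init       0.4779     1.628
  Δ               0         0
  eq         0.4779     1.628
  solve Keq expr → x = 0; check Q = 11.6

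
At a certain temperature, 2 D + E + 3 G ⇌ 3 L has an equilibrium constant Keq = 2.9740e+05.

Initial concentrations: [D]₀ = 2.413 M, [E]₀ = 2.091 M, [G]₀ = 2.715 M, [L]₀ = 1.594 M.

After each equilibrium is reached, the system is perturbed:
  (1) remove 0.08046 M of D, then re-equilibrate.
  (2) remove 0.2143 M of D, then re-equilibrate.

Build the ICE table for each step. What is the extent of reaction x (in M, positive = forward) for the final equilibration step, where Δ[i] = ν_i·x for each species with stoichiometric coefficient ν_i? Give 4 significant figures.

x = -0.008744 M

Q₀ = 0.01662 vs Keq = 2.9740e+05 ⇒ Q<K, forward
Step 1:
                   D          E          G          L
  init         2.413      2.091      2.715      1.594
  Δ           -1.757    -0.8787     -2.636      2.636
  eq          0.6555      1.212    0.07877       4.23
  solve Keq expr → x = 0.8787; check Q = 2.9740e+05
Then remove 0.08046 M of D.
Step 2:
                   D          E          G          L
  init        0.5751      1.212    0.07877       4.23
  Δ         0.004379   0.002189   0.006568  -0.006568
  eq          0.5794      1.214    0.08533      4.224
  solve Keq expr → x = -0.002189; check Q = 2.9740e+05
Then remove 0.2143 M of D.
Step 3:
                   D          E          G          L
  init        0.3651      1.214    0.08533      4.224
  Δ          0.01749   0.008744    0.02623   -0.02623
  eq          0.3826      1.223     0.1116      4.197
  solve Keq expr → x = -0.008744; check Q = 2.9740e+05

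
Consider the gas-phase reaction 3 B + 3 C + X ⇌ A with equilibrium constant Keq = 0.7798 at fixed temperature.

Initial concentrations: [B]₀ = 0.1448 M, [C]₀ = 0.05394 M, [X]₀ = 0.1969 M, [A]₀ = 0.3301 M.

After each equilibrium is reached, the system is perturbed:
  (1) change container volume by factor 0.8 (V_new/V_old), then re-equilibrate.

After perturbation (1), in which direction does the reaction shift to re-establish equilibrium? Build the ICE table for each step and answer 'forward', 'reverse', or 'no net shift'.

Direction: forward

Q₀ = 3.5185e+06 vs Keq = 0.7798 ⇒ Q>K, reverse
Step 1:
                   B          C          X          A
  init        0.1448    0.05394     0.1969     0.3301
  Δ           0.7094     0.7094     0.2365    -0.2365
  eq          0.8542     0.7633     0.4334    0.09365
  solve Keq expr → x = -0.2365; check Q = 0.7798
Then change container volume by factor 0.8 (V_new/V_old).
Step 2:
                   B          C          X          A
  init         1.068     0.9541     0.5417     0.1171
  Δ          -0.1416    -0.1416    -0.0472     0.0472
  eq          0.9261     0.8125     0.4945     0.1643
  solve Keq expr → x = 0.0472; check Q = 0.7798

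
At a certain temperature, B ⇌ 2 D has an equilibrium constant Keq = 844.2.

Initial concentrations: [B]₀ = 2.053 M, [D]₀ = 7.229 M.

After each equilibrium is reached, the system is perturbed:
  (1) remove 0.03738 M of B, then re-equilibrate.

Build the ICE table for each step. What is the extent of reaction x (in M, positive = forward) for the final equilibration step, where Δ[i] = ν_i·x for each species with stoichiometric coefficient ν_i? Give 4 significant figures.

x = -0.03553 M

Q₀ = 25.45 vs Keq = 844.2 ⇒ Q<K, forward
Step 1:
                  B         D
  I           2.053     7.229
  C          -1.908     3.817
  E          0.1445     11.05
  solve Keq expr → x = 1.908; check Q = 844.2
Then remove 0.03738 M of B.
Step 2:
                  B         D
  I          0.1072     11.05
  C         0.03553  -0.07105
  E          0.1427     10.97
  solve Keq expr → x = -0.03553; check Q = 844.2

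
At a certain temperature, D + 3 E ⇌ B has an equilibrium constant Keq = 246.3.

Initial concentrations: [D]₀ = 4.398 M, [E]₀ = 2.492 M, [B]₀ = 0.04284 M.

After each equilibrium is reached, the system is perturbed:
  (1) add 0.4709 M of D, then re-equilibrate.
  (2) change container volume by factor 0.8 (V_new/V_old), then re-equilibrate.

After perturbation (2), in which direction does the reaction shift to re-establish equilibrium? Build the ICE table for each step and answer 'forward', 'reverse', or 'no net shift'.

Direction: forward

Q₀ = 6.2943e-04 vs Keq = 246.3 ⇒ Q<K, forward
Step 1:
                  D         E         B
  Initial     4.398     2.492   0.04284
  Change    -0.7979    -2.394    0.7979
  Equil         3.6   0.09824    0.8408
  solve Keq expr → x = 0.7979; check Q = 246.3
Then add 0.4709 M of D.
Step 2:
                  D         E         B
  Initial     4.071   0.09824    0.8408
  Change  -0.001295 -0.003886  0.001295
  Equil        4.07   0.09436    0.8421
  solve Keq expr → x = 0.001295; check Q = 246.3
Then change container volume by factor 0.8 (V_new/V_old).
Step 3:
                  D         E         B
  Initial     5.087    0.1179     1.053
  Change   -0.00777  -0.02331   0.00777
  Equil       5.079   0.09464      1.06
  solve Keq expr → x = 0.00777; check Q = 246.3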